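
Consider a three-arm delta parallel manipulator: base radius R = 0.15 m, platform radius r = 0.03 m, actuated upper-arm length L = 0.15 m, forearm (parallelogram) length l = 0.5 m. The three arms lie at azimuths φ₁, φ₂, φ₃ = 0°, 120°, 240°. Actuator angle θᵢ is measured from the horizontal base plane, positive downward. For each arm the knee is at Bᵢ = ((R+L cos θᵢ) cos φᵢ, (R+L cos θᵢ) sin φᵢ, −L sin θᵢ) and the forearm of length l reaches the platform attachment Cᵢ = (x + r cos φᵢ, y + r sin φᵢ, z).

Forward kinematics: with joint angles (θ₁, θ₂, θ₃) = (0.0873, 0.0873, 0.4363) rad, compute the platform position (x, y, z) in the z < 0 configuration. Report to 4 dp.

φ1=0.0°: virtual centre (0.2694, 0.0000, -0.0131), radius l
arm 2 at φ=120.0°: ρ2 = 0.2694;  O2 = (-0.1347, 0.2333, -0.0131)
φ3=240.0°: virtual centre (-0.1280, -0.2217, -0.0634), radius l
|O₂|²−|O₁|² = 0.0000;  |O₃|²−|O₁|² = -0.0032
[-0.8083 0.4667 0.0000]·P = 0.0000;  [-0.7948 -0.4433 -0.1006]·P = -0.0032
det = 0.7292;  x = 0.0021+-0.0644z,  y = 0.0036+-0.1115z
sphere 1 gives Az²+Bz+C=0 with A=1.0166, B=0.0598, C=-0.1783;  B²−4AC=0.7287;  roots -0.4493, 0.3905;  negative root z = -0.4493
x = 0.0310, y = 0.0537

(0.0310, 0.0537, -0.4493)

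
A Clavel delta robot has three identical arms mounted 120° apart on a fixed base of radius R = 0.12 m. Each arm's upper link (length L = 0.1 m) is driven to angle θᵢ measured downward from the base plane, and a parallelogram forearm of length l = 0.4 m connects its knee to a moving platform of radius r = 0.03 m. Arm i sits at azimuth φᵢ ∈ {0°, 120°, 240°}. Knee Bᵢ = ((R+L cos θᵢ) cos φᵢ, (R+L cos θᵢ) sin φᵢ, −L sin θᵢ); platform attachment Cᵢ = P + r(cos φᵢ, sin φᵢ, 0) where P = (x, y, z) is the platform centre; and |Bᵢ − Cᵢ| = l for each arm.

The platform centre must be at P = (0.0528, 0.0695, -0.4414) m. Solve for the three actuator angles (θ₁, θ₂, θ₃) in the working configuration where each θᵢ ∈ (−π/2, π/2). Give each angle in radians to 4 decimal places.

θ₁ = 0.6982, θ₂ = 0.7853, θ₃ = 1.3091

arm 1 (φ=0.0°): x'=0.0528, y'=0.0695
  A=0.0372, B=-0.4414, C=(l²−L²−A²−y'²−z²)/(2L)=-0.2552
  √(A²+B²)=0.4430;  θ1 = -1.4867+2.1849 ≈ 0.6982
arm 2 (φ=120.0°): x'=0.0338, y'=-0.0805
  A=0.0562, B=-0.4414, C=(l²−L²−A²−y'²−z²)/(2L)=-0.2724
  θ2 = atan2(B,A) + arccos(C/0.4450) = 0.7853
φ3=240.0° → target in arm frame (-0.0866, 0.0110)
  e−x'=0.1766;  (l²−L²−(e−x')²−y'²−z²)/2L = -0.3807
  θ3 = atan2(B,A) + arccos(C/0.4754) = 1.3091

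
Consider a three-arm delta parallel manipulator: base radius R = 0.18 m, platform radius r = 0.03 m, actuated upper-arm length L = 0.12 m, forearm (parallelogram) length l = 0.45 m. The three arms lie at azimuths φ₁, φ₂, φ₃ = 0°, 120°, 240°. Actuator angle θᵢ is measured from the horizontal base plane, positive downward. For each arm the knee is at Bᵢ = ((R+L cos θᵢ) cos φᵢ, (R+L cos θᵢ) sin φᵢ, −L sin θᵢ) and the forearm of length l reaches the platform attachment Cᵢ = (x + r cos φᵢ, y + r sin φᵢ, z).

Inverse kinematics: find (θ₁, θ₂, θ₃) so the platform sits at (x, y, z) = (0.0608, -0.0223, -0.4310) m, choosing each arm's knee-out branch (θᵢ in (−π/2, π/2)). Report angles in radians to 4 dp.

θ₁ = 0.2620, θ₂ = 0.7856, θ₃ = 0.6110

φ1=0.0° → target in arm frame (0.0608, -0.0223)
  e−x'=0.0892;  (l²−L²−(e−x')²−y'²−z²)/2L = -0.0255
  √(A²+B²)=0.4401;  θ1 = -1.3667+1.6287 ≈ 0.2620
φ2=120.0° → target in arm frame (-0.0497, -0.0415)
  A cos θ + B sin θ = C:  0.1997·cos θ + -0.4310·sin θ = -0.1636
  θ2 = atan2(B,A) + arccos(C/0.4750) = 0.7856
rotate P by −φ3: (-0.0111, 0.0638, -0.4310)
  e−x'=0.1611;  (l²−L²−(e−x')²−y'²−z²)/2L = -0.1153
  θ3 = atan2(B,A) + arccos(C/0.4601) = 0.6110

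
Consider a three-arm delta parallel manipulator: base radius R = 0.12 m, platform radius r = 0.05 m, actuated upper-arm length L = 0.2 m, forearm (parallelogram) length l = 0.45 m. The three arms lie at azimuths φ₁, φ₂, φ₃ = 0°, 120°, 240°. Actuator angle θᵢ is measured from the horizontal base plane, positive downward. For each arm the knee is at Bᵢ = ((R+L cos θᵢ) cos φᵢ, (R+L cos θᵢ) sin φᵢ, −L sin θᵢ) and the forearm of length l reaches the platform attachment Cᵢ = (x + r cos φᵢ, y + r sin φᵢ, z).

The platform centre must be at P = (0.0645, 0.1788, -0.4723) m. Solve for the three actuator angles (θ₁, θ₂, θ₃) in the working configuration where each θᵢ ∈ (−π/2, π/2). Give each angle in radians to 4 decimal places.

φ1=0.0° → target in arm frame (0.0645, 0.1788)
  A cos θ + B sin θ = C:  0.0055·cos θ + -0.4723·sin θ = -0.2314
  γ=atan2(-0.4723,0.0055)=-1.5592;  ψ=arccos(-0.4899)=2.0828;  θ1=γ+ψ≈0.5237
arm 2 (φ=120.0°): x'=0.1226, y'=-0.1453
  A cos θ + B sin θ = C:  -0.0526·cos θ + -0.4723·sin θ = -0.2111
  √(A²+B²)=0.4752;  θ2 = -1.6817+2.0311 ≈ 0.3494
φ3=240.0° → target in arm frame (-0.1871, -0.0335)
  A cos θ + B sin θ = C:  0.2571·cos θ + -0.4723·sin θ = -0.3195
  √(A²+B²)=0.5377;  θ3 = -1.0723+2.2070 ≈ 1.1346

θ₁ = 0.5237, θ₂ = 0.3494, θ₃ = 1.1346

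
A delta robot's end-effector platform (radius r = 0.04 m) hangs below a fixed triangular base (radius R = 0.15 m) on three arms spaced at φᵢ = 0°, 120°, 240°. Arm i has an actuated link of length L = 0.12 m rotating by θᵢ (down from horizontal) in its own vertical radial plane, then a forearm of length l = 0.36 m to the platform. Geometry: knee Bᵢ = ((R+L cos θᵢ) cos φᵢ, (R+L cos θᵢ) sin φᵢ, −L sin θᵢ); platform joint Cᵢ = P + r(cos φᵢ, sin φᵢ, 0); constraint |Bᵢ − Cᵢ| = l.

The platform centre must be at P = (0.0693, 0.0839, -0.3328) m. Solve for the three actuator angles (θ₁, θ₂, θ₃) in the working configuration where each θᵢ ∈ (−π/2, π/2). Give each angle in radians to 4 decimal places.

θ₁ = 0.1746, θ₂ = 0.3497, θ₃ = 1.0473

rotate P by −φ1: (0.0693, 0.0839, -0.3328)
  A cos θ + B sin θ = C:  0.0407·cos θ + -0.3328·sin θ = -0.0177
  √(A²+B²)=0.3353;  θ1 = -1.4491+1.6237 ≈ 0.1746
rotate P by −φ2: (0.0380, -0.1020, -0.3328)
  A cos θ + B sin θ = C:  0.0720·cos θ + -0.3328·sin θ = -0.0464
  θ2 = atan2(B,A) + arccos(C/0.3405) = 0.3497
φ3=240.0° → target in arm frame (-0.1073, 0.0181)
  e−x'=0.2173;  (l²−L²−(e−x')²−y'²−z²)/2L = -0.1796
  √(A²+B²)=0.3975;  θ3 = -0.9923+2.0397 ≈ 1.0473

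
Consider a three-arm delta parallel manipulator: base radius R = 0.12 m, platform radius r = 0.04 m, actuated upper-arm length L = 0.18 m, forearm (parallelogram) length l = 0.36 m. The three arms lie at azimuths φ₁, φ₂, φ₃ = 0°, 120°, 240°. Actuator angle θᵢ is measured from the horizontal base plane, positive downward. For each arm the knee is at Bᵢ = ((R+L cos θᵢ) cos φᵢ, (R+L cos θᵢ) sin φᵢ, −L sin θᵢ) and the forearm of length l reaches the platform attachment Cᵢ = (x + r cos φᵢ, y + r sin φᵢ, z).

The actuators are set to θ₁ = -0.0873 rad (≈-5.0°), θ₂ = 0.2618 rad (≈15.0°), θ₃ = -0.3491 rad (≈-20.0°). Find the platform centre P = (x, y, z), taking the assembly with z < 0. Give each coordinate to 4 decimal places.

(0.0063, -0.0572, -0.2339)

φ1=0.0°: virtual centre (0.2593, 0.0000, 0.0157), radius l
S2 = (0.2539·cos120.0°, 0.2539·sin120.0°, -0.0466) = (-0.1269, 0.2199, -0.0466)
arm 3 at φ=240.0°: e+L cos θ3 = 0.2491;  S3 = (-0.1246, -0.2158, 0.0616)
|S₂|²−|S₁|² = -0.0009;  |S₃|²−|S₁|² = -0.0016
[-0.7725 0.4397 -0.1246]·P = -0.0009;  [-0.7678 -0.4315 0.0918]·P = -0.0016
det = 0.6709;  x = 0.0016+-0.0200z,  y = 0.0009+0.2482z
into |P−S₁|² = l²: 1.0620z² + -0.0207z + -0.0630 = 0;  Δ = 0.2678;  z = -0.2339 or 0.2534 → z<0 root = -0.2339
x = 0.0063, y = -0.0572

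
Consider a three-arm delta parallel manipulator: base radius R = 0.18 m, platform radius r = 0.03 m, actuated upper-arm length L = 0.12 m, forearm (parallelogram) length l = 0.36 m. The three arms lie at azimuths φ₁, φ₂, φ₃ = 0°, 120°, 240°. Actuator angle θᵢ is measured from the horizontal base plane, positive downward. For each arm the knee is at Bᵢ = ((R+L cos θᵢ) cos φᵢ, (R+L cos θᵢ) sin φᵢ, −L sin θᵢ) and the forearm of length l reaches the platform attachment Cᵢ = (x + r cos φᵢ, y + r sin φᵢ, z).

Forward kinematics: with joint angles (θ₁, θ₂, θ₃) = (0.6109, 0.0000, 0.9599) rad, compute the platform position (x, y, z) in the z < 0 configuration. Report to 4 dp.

S1 = (0.2483·cos0.0°, 0.2483·sin0.0°, -0.0688) = (0.2483, 0.0000, -0.0688)
S2 = (0.2700·cos120.0°, 0.2700·sin120.0°, 0.0000) = (-0.1350, 0.2338, 0.0000)
S3 = (0.2188·cos240.0°, 0.2188·sin240.0°, -0.0983) = (-0.1094, -0.1895, -0.0983)
|S₂|²−|S₁|² = 0.0065;  |S₃|²−|S₁|² = -0.0088
plane₁₂: -0.7666x+0.4677y+0.1377z = 0.0065
Cramer: x(z) = 0.0027+0.0394z;  y(z) = 0.0183-0.2298z
into |P−S₁|² = l²: 1.0544z² + 0.1099z + -0.0642 = 0;  Δ = 0.2828;  z = -0.3043 or 0.2001 → z<0 root = -0.3043
x = -0.0093, y = 0.0882

(-0.0093, 0.0882, -0.3043)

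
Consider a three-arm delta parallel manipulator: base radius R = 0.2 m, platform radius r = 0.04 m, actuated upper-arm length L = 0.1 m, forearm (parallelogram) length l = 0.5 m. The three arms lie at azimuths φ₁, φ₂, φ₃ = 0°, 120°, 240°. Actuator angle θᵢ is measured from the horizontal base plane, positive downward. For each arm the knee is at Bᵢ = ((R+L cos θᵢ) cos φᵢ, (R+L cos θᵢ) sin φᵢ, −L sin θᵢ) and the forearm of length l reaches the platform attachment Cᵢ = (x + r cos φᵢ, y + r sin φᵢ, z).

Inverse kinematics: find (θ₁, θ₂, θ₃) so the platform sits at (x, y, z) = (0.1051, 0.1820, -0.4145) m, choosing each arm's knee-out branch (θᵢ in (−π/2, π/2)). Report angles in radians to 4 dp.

arm 1 (φ=0.0°): x'=0.1051, y'=0.1820
  A=0.0549, B=-0.4145, C=(l²−L²−A²−y'²−z²)/(2L)=0.1603
  √(A²+B²)=0.4181;  θ1 = -1.4391+1.1774 ≈ -0.2617
φ2=120.0° → target in arm frame (0.1051, -0.1820)
  e−x'=0.0549;  (l²−L²−(e−x')²−y'²−z²)/2L = 0.1602
  θ2 = atan2(B,A) + arccos(C/0.4181) = -0.2614
rotate P by −φ3: (-0.2102, 0.0000, -0.4145)
  A=0.3702, B=-0.4145, C=(l²−L²−A²−y'²−z²)/(2L)=-0.3442
  θ3 = atan2(B,A) + arccos(C/0.5557) = 1.3968

θ₁ = -0.2617, θ₂ = -0.2614, θ₃ = 1.3968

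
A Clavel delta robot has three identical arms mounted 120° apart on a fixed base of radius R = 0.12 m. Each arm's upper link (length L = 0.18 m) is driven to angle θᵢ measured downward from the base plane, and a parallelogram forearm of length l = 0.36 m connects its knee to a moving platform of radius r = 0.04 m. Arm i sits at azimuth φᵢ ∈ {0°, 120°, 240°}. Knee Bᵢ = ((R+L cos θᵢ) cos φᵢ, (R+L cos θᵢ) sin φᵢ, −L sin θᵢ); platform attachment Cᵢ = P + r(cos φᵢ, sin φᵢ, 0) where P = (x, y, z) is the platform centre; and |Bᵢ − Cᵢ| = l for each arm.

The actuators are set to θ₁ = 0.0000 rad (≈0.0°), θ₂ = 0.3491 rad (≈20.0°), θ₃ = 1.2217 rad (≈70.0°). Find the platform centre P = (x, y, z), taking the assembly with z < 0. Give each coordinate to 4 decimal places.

(0.1312, 0.1430, -0.3042)

centre 1 = (0.2600·cos0.0°, 0.2600·sin0.0°, 0.0000) = (0.2600, 0.0000, 0.0000)
φ2=120.0°: virtual centre (-0.1246, 0.2158, -0.0616), radius l
centre 3 = (0.1416·cos240.0°, 0.1416·sin240.0°, -0.1691) = (-0.0708, -0.1226, -0.1691)
|centre ₂|²−|centre ₁|² = -0.0017;  |centre ₃|²−|centre ₁|² = -0.0189
[-0.7691 0.4315 -0.1231]·P = -0.0017;  [-0.6616 -0.2452 -0.3383]·P = -0.0189
det = 0.4741;  x = 0.0181+-0.3716z,  y = 0.0283+-0.3770z
into |P−centre ₁|² = l²: 1.2802z² + 0.1584z + -0.0703 = 0;  Δ = 0.3851;  z = -0.3042 or 0.1805 → z<0 root = -0.3042
x = 0.1312, y = 0.1430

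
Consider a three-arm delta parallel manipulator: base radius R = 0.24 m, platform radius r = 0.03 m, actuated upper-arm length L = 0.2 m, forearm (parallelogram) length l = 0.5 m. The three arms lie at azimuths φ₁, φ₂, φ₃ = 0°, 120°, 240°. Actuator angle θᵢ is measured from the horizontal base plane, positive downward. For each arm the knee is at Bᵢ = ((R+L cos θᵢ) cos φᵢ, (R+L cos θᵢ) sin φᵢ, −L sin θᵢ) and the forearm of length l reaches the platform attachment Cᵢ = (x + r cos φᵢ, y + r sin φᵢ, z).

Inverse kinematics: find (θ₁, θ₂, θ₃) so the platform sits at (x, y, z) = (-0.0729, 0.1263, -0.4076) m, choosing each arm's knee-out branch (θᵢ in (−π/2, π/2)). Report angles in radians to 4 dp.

θ₁ = 0.8725, θ₂ = -0.0870, θ₃ = 0.8726

φ1=0.0° → target in arm frame (-0.0729, 0.1263)
  A cos θ + B sin θ = C:  0.2829·cos θ + -0.4076·sin θ = -0.1303
  √(A²+B²)=0.4962;  θ1 = -0.9641+1.8365 ≈ 0.8725
rotate P by −φ2: (0.1458, 0.0000, -0.4076)
  A=0.0642, B=-0.4076, C=(l²−L²−A²−y'²−z²)/(2L)=0.0994
  γ=atan2(-0.4076,0.0642)=-1.4146;  ψ=arccos(0.2408)=1.3276;  θ2=γ+ψ≈-0.0870
rotate P by −φ3: (-0.0729, -0.1263, -0.4076)
  A cos θ + B sin θ = C:  0.2829·cos θ + -0.4076·sin θ = -0.1303
  θ3 = atan2(B,A) + arccos(C/0.4962) = 0.8726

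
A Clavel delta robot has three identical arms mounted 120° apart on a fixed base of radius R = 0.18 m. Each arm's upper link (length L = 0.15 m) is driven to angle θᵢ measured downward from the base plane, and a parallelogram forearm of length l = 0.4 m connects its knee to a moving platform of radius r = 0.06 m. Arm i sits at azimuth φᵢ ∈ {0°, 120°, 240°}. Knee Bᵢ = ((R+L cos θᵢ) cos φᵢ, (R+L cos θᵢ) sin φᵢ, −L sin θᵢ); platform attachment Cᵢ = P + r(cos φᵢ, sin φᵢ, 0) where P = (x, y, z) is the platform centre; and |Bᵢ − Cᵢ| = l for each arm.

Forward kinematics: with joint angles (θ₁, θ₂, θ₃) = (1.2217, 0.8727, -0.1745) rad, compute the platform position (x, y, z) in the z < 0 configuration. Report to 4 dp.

φ1=0.0°: virtual centre (0.1713, 0.0000, -0.1410), radius l
centre 2 = (0.2164·cos120.0°, 0.2164·sin120.0°, -0.1149) = (-0.1082, 0.1874, -0.1149)
arm 3 at φ=240.0°: e+L cos θ3 = 0.2677;  centre 3 = (-0.1339, -0.2319, 0.0260)
eliminate P² terms by subtracting sphere 1 from 2 and 3
linear system: -0.5590x+0.3748y = 0.0108−0.0521z; -0.6103x+-0.4637y = 0.0231−0.3340z
Cramer: x(z) = -0.0281+0.3060z;  y(z) = -0.0130+0.3175z
quadratic in z: (1.1944)z²+(0.1516)z+(-0.1002)=0, √Δ=0.7084 → z ∈ {-0.3600, 0.2331}; z = -0.3600 (taking z<0)
x = -0.1382, y = -0.1273

(-0.1382, -0.1273, -0.3600)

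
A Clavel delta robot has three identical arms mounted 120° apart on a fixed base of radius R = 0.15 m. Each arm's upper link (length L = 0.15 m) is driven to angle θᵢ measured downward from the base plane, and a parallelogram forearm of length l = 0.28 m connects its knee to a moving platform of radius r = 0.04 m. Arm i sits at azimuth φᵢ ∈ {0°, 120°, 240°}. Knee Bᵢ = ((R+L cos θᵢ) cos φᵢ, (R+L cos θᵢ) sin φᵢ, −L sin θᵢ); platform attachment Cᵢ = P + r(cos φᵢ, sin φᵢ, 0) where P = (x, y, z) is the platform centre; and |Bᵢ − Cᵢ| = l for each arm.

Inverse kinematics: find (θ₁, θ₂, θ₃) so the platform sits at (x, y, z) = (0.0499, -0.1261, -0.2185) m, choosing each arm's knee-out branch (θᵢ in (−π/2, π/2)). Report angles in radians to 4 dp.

θ₁ = 0.4362, θ₂ = 1.3964, θ₃ = 0.1748

φ1=0.0° → target in arm frame (0.0499, -0.1261)
  A=0.0601, B=-0.2185, C=(l²−L²−A²−y'²−z²)/(2L)=-0.0379
  √(A²+B²)=0.2266;  θ1 = -1.3024+1.7386 ≈ 0.4362
arm 2 (φ=120.0°): x'=-0.1342, y'=0.0198
  A=0.2442, B=-0.2185, C=(l²−L²−A²−y'²−z²)/(2L)=-0.1728
  √(A²+B²)=0.3276;  θ2 = -0.7300+2.1264 ≈ 1.3964
rotate P by −φ3: (0.0843, 0.1063, -0.2185)
  A cos θ + B sin θ = C:  0.0257·cos θ + -0.2185·sin θ = -0.0127
  θ3 = atan2(B,A) + arccos(C/0.2200) = 0.1748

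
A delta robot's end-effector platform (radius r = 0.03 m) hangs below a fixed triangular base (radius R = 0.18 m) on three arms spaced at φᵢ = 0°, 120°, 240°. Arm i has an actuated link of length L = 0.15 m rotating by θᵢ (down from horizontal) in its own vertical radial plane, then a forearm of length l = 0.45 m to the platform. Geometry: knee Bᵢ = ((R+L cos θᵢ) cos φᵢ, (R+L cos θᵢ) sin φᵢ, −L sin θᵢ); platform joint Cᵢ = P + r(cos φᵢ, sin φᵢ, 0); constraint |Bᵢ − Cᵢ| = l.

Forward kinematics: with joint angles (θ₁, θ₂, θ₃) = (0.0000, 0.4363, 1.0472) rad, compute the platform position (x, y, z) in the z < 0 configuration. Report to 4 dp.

φ1=0.0°: virtual centre (0.3000, 0.0000, 0.0000), radius l
arm 2 at φ=120.0°: ρ2 = 0.2859;  S2 = (-0.1430, 0.2476, -0.0634)
arm 3 at φ=240.0°: ρ3 = 0.2250;  S3 = (-0.1125, -0.1949, -0.1299)
|S₂|²−|S₁|² = -0.0042;  |S₃|²−|S₁|² = -0.0225
linear system: -0.8859x+0.4953y = -0.0042−-0.1268z; -0.8250x+-0.3897y = -0.0225−-0.2598z
Cramer: x(z) = 0.0170-0.2362z;  y(z) = 0.0218-0.1666z
into |P−S₁|² = l²: 1.0836z² + 0.1264z + -0.1219 = 0;  Δ = 0.5444;  z = -0.3988 or 0.2821 → z<0 root = -0.3988
x = 0.1112, y = 0.0883

(0.1112, 0.0883, -0.3988)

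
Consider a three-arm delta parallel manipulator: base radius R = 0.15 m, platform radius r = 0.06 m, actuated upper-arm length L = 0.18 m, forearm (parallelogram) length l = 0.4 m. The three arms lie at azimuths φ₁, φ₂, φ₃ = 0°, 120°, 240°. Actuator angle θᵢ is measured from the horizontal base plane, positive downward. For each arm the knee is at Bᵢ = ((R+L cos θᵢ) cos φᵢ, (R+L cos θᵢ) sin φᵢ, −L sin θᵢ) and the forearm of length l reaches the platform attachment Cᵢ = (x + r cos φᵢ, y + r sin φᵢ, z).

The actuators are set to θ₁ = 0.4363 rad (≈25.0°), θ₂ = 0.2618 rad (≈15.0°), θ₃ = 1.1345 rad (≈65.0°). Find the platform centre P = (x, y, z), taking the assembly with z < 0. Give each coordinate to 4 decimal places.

(0.0587, 0.1535, -0.3901)

centre 1 = (0.2531·cos0.0°, 0.2531·sin0.0°, -0.0761) = (0.2531, 0.0000, -0.0761)
centre 2 = (0.2639·cos120.0°, 0.2639·sin120.0°, -0.0466) = (-0.1319, 0.2285, -0.0466)
arm 3 at φ=240.0°: (R−r)+L cos θ3 = 0.1661;  centre 3 = (-0.0830, -0.1438, -0.1631)
subtract pairs → two planes through P
linear system: -0.7701x+0.4570y = 0.0019−0.0590z; -0.6723x+-0.2876y = -0.0157−-0.1741z
Cramer: x(z) = 0.0125-0.1184z;  y(z) = 0.0253-0.3286z
sphere 1 gives Az²+Bz+C=0 with A=1.1220, B=0.1925, C=-0.0957;  B²−4AC=0.4664;  roots -0.3901, 0.2185;  negative root z = -0.3901
x = 0.0587, y = 0.1535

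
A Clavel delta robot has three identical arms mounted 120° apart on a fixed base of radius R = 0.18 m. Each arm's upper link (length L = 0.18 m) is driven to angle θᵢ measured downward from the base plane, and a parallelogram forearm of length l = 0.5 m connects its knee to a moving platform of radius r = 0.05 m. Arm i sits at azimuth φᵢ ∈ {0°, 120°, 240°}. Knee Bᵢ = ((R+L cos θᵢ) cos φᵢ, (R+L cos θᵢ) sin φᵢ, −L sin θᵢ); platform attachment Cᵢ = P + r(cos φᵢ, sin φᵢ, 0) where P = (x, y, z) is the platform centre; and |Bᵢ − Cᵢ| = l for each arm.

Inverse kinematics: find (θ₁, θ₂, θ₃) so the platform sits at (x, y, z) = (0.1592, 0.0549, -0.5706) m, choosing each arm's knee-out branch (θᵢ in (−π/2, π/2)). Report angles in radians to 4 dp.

rotate P by −φ1: (0.1592, 0.0549, -0.5706)
  A cos θ + B sin θ = C:  -0.0292·cos θ + -0.5706·sin θ = -0.3107
  √(A²+B²)=0.5713;  θ1 = -1.6219+2.1458 ≈ 0.5238
φ2=120.0° → target in arm frame (-0.0321, -0.1653)
  e−x'=0.1621;  (l²−L²−(e−x')²−y'²−z²)/2L = -0.4488
  √(A²+B²)=0.5932;  θ2 = -1.2941+2.4290 ≈ 1.1349
arm 3 (φ=240.0°): x'=-0.1271, y'=0.1104
  A=0.2571, B=-0.5706, C=(l²−L²−A²−y'²−z²)/(2L)=-0.5175
  √(A²+B²)=0.6259;  θ3 = -1.1474+2.5443 ≈ 1.3969

θ₁ = 0.5238, θ₂ = 1.1349, θ₃ = 1.3969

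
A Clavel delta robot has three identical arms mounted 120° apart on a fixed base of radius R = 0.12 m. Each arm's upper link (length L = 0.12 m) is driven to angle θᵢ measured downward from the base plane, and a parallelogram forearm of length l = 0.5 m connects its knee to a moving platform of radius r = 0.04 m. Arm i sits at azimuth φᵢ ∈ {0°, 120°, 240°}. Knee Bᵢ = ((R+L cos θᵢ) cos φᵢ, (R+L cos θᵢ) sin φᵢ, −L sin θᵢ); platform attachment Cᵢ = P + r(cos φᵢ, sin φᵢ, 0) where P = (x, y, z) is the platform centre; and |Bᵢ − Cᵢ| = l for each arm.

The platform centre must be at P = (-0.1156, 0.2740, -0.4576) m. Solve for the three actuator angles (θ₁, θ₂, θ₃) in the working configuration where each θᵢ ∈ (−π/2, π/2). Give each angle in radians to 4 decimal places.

φ1=0.0° → target in arm frame (-0.1156, 0.2740)
  e−x'=0.1956;  (l²−L²−(e−x')²−y'²−z²)/2L = -0.3631
  γ=atan2(-0.4576,0.1956)=-1.1669;  ψ=arccos(-0.7295)=2.3884;  θ1=γ+ψ≈1.2216
φ2=120.0° → target in arm frame (0.2951, -0.0369)
  e−x'=-0.2151;  (l²−L²−(e−x')²−y'²−z²)/2L = -0.0893
  √(A²+B²)=0.5056;  θ2 = -2.0102+1.7483 ≈ -0.2619
rotate P by −φ3: (-0.1795, -0.2371, -0.4576)
  A=0.2595, B=-0.4576, C=(l²−L²−A²−y'²−z²)/(2L)=-0.4056
  θ3 = atan2(B,A) + arccos(C/0.5261) = 1.3964

θ₁ = 1.2216, θ₂ = -0.2619, θ₃ = 1.3964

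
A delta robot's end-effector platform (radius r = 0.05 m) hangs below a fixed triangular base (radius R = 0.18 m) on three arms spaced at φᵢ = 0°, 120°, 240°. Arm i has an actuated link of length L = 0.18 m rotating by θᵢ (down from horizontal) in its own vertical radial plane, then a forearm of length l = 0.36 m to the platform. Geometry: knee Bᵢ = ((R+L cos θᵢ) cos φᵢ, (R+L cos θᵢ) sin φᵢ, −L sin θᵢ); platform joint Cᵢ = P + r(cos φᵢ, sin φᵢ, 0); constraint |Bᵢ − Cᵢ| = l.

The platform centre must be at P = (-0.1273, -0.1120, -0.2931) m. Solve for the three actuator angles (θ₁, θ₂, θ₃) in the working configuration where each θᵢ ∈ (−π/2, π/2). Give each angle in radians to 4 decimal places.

θ₁ = 1.2216, θ₂ = 0.8726, θ₃ = -0.1741

φ1=0.0° → target in arm frame (-0.1273, -0.1120)
  A=0.2573, B=-0.2931, C=(l²−L²−A²−y'²−z²)/(2L)=-0.1874
  γ=atan2(-0.2931,0.2573)=-0.8504;  ψ=arccos(-0.4804)=2.0719;  θ1=γ+ψ≈1.2216
φ2=120.0° → target in arm frame (-0.0333, 0.1662)
  e−x'=0.1633;  (l²−L²−(e−x')²−y'²−z²)/2L = -0.1195
  θ2 = atan2(B,A) + arccos(C/0.3355) = 0.8726
rotate P by −φ3: (0.1606, -0.0542, -0.2931)
  A=-0.0306, B=-0.2931, C=(l²−L²−A²−y'²−z²)/(2L)=0.0206
  √(A²+B²)=0.2947;  θ3 = -1.6750+1.5009 ≈ -0.1741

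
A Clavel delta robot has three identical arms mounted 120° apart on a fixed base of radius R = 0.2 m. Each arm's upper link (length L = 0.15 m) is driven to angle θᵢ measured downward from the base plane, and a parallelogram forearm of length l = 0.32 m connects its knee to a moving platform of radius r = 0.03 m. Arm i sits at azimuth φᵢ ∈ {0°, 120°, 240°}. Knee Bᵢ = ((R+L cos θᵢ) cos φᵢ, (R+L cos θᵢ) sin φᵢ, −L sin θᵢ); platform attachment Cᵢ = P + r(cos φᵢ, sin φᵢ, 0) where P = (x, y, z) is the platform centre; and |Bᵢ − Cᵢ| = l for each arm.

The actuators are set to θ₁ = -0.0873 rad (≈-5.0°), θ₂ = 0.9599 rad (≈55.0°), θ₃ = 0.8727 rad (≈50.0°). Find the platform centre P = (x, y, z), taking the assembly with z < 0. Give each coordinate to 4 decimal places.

centre 1 = (0.3194·cos0.0°, 0.3194·sin0.0°, 0.0131) = (0.3194, 0.0000, 0.0131)
centre 2 = (0.2560·cos120.0°, 0.2560·sin120.0°, -0.1229) = (-0.1280, 0.2217, -0.1229)
centre 3 = (0.2664·cos240.0°, 0.2664·sin240.0°, -0.1149) = (-0.1332, -0.2307, -0.1149)
eliminate P² terms by subtracting sphere 1 from 2 and 3
linear system: -0.8949x+0.4435y = -0.0216−-0.2719z; -0.9053x+-0.4614y = -0.0180−-0.2560z
Cramer: x(z) = 0.0220-0.2934z;  y(z) = -0.0042+0.0210z
into |P−centre ₁|² = l²: 1.0865z² + 0.1482z + -0.0138 = 0;  Δ = 0.0818;  z = -0.1998 or 0.0634 → z<0 root = -0.1998
x = 0.0807, y = -0.0083

(0.0807, -0.0083, -0.1998)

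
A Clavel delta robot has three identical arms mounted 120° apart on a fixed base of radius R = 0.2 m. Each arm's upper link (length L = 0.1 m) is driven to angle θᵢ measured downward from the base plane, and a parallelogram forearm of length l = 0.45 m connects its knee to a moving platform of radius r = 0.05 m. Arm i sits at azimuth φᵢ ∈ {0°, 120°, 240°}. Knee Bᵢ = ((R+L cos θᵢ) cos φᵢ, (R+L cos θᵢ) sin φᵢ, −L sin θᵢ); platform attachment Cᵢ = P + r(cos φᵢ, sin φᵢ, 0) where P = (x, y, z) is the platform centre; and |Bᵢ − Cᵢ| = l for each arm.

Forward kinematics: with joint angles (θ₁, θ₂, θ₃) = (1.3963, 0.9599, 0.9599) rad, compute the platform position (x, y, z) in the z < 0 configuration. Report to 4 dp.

φ1=0.0°: virtual centre (0.1674, 0.0000, -0.0985), radius l
S2 = (0.2074·cos120.0°, 0.2074·sin120.0°, -0.0819) = (-0.1037, 0.1796, -0.0819)
φ3=240.0°: virtual centre (-0.1037, -0.1796, -0.0819), radius l
subtract pairs → two planes through P
plane₁₂: -0.5421x+0.3592y+0.0331z = 0.0120
det = 0.3894;  x = -0.0221+0.0611z,  y = 0.0000+0.0000z
quadratic in z: (1.0037)z²+(0.1738)z+(-0.1569)=0, √Δ=0.8125 → z ∈ {-0.4913, 0.3182}; z = -0.4913 (taking z<0)
x = -0.0522, y = 0.0000

(-0.0522, 0.0000, -0.4913)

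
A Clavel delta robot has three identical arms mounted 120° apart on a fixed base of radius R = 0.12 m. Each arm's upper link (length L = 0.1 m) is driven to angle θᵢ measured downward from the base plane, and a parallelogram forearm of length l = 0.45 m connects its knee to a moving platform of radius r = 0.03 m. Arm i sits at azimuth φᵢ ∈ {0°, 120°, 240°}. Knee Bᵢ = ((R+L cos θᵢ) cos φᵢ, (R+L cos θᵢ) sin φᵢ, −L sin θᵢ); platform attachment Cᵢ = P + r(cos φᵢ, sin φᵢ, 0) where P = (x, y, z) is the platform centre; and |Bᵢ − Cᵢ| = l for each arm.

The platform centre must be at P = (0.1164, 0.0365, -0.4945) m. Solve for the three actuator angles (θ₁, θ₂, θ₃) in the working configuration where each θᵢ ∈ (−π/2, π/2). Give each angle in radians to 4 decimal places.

rotate P by −φ1: (0.1164, 0.0365, -0.4945)
  A cos θ + B sin θ = C:  -0.0264·cos θ + -0.4945·sin θ = -0.2703
  √(A²+B²)=0.4952;  θ1 = -1.6241+2.1482 ≈ 0.5240
φ2=120.0° → target in arm frame (-0.0266, -0.1191)
  e−x'=0.1166;  (l²−L²−(e−x')²−y'²−z²)/2L = -0.3990
  γ=atan2(-0.4945,0.1166)=-1.3393;  ψ=arccos(-0.7853)=2.4740;  θ2=γ+ψ≈1.1348
φ3=240.0° → target in arm frame (-0.0898, 0.0826)
  e−x'=0.1798;  (l²−L²−(e−x')²−y'²−z²)/2L = -0.4559
  √(A²+B²)=0.5262;  θ3 = -1.2220+2.6188 ≈ 1.3967

θ₁ = 0.5240, θ₂ = 1.1348, θ₃ = 1.3967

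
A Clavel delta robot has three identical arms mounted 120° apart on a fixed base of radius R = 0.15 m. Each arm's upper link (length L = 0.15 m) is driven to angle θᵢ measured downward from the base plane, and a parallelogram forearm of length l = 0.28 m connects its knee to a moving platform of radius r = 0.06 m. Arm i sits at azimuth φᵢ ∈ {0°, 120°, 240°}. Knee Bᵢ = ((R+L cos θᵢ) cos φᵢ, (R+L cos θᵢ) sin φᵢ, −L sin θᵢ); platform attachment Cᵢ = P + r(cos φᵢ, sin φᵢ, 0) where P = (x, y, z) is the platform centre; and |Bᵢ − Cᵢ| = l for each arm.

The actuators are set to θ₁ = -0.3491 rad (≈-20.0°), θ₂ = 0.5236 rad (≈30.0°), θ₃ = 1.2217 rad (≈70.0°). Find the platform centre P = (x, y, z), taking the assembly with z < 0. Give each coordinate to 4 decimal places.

(0.1179, 0.0780, -0.1927)

O1 = (0.2310·cos0.0°, 0.2310·sin0.0°, 0.0513) = (0.2310, 0.0000, 0.0513)
O2 = (0.2199·cos120.0°, 0.2199·sin120.0°, -0.0750) = (-0.1100, 0.1904, -0.0750)
arm 3 at φ=240.0°: ρ3 = 0.1413;  O3 = (-0.0707, -0.1224, -0.1410)
eliminate P² terms by subtracting sphere 1 from 2 and 3
linear system: -0.6818x+0.3809y = -0.0020−-0.2526z; -0.6032x+-0.2448y = -0.0161−-0.3845z
det = 0.3966;  x = 0.0167+-0.5251z,  y = 0.0247+-0.2768z
into |P−O₁|² = l²: 1.3524z² + 0.1087z + -0.0293 = 0;  Δ = 0.1701;  z = -0.1927 or 0.1123 → z<0 root = -0.1927
x = 0.1179, y = 0.0780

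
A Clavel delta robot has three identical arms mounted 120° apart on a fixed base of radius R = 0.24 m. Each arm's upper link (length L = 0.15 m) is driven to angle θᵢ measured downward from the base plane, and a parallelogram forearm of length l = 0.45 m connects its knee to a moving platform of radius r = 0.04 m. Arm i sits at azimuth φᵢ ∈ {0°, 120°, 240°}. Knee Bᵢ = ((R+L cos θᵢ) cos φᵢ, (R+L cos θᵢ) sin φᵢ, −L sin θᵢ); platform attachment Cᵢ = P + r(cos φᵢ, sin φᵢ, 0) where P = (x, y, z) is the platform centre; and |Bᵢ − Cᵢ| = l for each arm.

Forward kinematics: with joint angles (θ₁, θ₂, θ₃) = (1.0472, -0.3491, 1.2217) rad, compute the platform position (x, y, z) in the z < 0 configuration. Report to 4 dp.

(-0.0686, 0.1668, -0.3678)

arm 1 at φ=0.0°: ρ1 = 0.2750;  centre 1 = (0.2750, 0.0000, -0.1299)
arm 2 at φ=120.0°: ρ2 = 0.3410;  centre 2 = (-0.1705, 0.2953, 0.0513)
φ3=240.0°: virtual centre (-0.1257, -0.2176, -0.1410), radius l
|centre ₂|²−|centre ₁|² = 0.0264;  |centre ₃|²−|centre ₁|² = -0.0095
[-0.8910 0.5905 0.3624]·P = 0.0264;  [-0.8013 -0.4353 -0.0221]·P = -0.0095
det = 0.8610;  x = -0.0068+0.1681z,  y = 0.0344+-0.3602z
quadratic in z: (1.1580)z²+(0.1403)z+(-0.1050)=0, √Δ=0.7114 → z ∈ {-0.3678, 0.2466}; z = -0.3678 (taking z<0)
x = -0.0686, y = 0.1668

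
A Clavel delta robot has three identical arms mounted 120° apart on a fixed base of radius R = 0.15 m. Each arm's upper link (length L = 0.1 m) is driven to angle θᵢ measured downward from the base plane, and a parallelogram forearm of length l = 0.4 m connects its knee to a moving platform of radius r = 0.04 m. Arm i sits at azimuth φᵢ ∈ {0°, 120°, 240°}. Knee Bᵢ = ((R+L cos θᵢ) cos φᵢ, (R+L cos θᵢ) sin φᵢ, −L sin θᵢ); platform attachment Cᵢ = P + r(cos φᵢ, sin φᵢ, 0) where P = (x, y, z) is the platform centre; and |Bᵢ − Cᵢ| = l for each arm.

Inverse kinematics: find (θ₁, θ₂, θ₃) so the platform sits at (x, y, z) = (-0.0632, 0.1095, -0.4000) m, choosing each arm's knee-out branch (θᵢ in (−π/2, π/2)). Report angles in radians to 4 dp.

θ₁ = 1.0476, θ₂ = 0.0876, θ₃ = 1.0477

φ1=0.0° → target in arm frame (-0.0632, 0.1095)
  e−x'=0.1732;  (l²−L²−(e−x')²−y'²−z²)/2L = -0.2599
  √(A²+B²)=0.4359;  θ1 = -1.1622+2.2097 ≈ 1.0476
rotate P by −φ2: (0.1264, 0.0000, -0.4000)
  A=-0.0164, B=-0.4000, C=(l²−L²−A²−y'²−z²)/(2L)=-0.0513
  √(A²+B²)=0.4003;  θ2 = -1.6118+1.6994 ≈ 0.0876
rotate P by −φ3: (-0.0632, -0.1095, -0.4000)
  A=0.1732, B=-0.4000, C=(l²−L²−A²−y'²−z²)/(2L)=-0.2600
  γ=atan2(-0.4000,0.1732)=-1.1621;  ψ=arccos(-0.5964)=2.2098;  θ3=γ+ψ≈1.0477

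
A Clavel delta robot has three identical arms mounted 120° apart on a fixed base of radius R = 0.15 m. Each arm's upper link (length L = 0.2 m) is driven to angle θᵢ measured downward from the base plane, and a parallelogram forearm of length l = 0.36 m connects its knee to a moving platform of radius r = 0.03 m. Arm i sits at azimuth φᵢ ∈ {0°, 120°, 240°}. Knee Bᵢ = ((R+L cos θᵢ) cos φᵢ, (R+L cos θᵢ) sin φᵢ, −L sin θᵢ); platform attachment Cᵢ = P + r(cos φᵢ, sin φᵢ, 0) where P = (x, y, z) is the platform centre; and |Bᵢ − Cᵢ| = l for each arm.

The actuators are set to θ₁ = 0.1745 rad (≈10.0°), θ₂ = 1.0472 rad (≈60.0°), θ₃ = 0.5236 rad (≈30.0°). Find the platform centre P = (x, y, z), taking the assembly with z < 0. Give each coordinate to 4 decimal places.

(0.0914, -0.0774, -0.3044)

S1 = (0.3170·cos0.0°, 0.3170·sin0.0°, -0.0347) = (0.3170, 0.0000, -0.0347)
φ2=120.0°: virtual centre (-0.1100, 0.1905, -0.1732), radius l
φ3=240.0°: virtual centre (-0.1466, -0.2539, -0.1000), radius l
subtract pairs → two planes through P
[-0.8539 0.3811 -0.2770]·P = -0.0233;  [-0.9271 -0.5078 -0.1306]·P = -0.0057
det = 0.7869;  x = 0.0178+-0.2420z,  y = -0.0212+0.1846z
into |P−S₁|² = l²: 1.0926z² + 0.2064z + -0.0384 = 0;  Δ = 0.2106;  z = -0.3044 or 0.1155 → z<0 root = -0.3044
x = 0.0914, y = -0.0774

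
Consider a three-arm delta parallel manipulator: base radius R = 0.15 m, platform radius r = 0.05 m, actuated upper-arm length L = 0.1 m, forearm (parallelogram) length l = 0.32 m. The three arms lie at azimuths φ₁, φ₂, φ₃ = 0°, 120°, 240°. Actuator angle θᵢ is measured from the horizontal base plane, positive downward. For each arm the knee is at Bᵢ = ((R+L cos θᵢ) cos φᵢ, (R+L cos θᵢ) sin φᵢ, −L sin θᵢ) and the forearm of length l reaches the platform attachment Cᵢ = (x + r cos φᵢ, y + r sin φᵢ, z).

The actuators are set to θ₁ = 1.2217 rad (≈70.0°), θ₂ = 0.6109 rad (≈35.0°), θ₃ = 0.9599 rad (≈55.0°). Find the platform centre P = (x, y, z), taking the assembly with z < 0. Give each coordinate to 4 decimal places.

arm 1 at φ=0.0°: ρ1 = 0.1342;  centre 1 = (0.1342, 0.0000, -0.0940)
centre 2 = (0.1819·cos120.0°, 0.1819·sin120.0°, -0.0574) = (-0.0910, 0.1575, -0.0574)
φ3=240.0°: virtual centre (-0.0787, -0.1363, -0.0819), radius l
eliminate P² terms by subtracting sphere 1 from 2 and 3
plane₁₂: -0.4503x+0.3151y+0.0732z = 0.0095
Cramer: x(z) = -0.0158+0.1073z;  y(z) = 0.0077-0.0791z
quadratic in z: (1.0178)z²+(0.1545)z+(-0.0710)=0, √Δ=0.5594 → z ∈ {-0.3508, 0.1989}; z = -0.3508 (taking z<0)
x = -0.0534, y = 0.0354

(-0.0534, 0.0354, -0.3508)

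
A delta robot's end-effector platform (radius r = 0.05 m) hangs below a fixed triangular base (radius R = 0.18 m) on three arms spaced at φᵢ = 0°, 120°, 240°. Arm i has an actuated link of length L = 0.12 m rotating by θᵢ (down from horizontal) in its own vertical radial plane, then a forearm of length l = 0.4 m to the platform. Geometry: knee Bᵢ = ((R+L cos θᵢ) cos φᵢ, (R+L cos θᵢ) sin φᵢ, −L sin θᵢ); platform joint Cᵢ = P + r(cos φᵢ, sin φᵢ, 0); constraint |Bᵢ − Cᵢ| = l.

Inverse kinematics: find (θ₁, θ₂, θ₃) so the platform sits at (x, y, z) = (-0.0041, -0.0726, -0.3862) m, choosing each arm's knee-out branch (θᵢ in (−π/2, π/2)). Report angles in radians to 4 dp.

θ₁ = 0.6109, θ₂ = 0.8725, θ₃ = 0.2613

φ1=0.0° → target in arm frame (-0.0041, -0.0726)
  e−x'=0.1341;  (l²−L²−(e−x')²−y'²−z²)/2L = -0.1117
  γ=atan2(-0.3862,0.1341)=-1.2366;  ψ=arccos(-0.2732)=1.8475;  θ1=γ+ψ≈0.6109
φ2=120.0° → target in arm frame (-0.0608, 0.0399)
  e−x'=0.1908;  (l²−L²−(e−x')²−y'²−z²)/2L = -0.1731
  √(A²+B²)=0.4308;  θ2 = -1.1119+1.9844 ≈ 0.8725
rotate P by −φ3: (0.0649, 0.0327, -0.3862)
  A cos θ + B sin θ = C:  0.0651·cos θ + -0.3862·sin θ = -0.0369
  √(A²+B²)=0.3916;  θ3 = -1.4039+1.6652 ≈ 0.2613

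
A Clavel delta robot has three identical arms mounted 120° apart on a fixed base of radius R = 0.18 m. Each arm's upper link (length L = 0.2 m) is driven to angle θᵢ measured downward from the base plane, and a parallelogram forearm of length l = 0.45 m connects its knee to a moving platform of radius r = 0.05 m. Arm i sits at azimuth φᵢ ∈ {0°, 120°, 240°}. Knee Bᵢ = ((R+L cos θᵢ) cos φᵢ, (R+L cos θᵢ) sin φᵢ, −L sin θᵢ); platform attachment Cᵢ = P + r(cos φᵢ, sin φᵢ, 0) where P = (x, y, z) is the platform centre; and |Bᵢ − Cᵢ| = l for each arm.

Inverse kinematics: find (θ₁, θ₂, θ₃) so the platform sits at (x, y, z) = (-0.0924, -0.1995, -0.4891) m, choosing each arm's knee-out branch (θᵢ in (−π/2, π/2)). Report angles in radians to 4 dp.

θ₁ = 1.3092, θ₂ = 1.3964, θ₃ = 0.2619

φ1=0.0° → target in arm frame (-0.0924, -0.1995)
  A cos θ + B sin θ = C:  0.2224·cos θ + -0.4891·sin θ = -0.4150
  √(A²+B²)=0.5373;  θ1 = -1.1440+2.4533 ≈ 1.3092
φ2=120.0° → target in arm frame (-0.1266, 0.1798)
  A=0.2566, B=-0.4891, C=(l²−L²−A²−y'²−z²)/(2L)=-0.4372
  θ2 = atan2(B,A) + arccos(C/0.5523) = 1.3964
rotate P by −φ3: (0.2190, 0.0197, -0.4891)
  A cos θ + B sin θ = C:  -0.0890·cos θ + -0.4891·sin θ = -0.2126
  θ3 = atan2(B,A) + arccos(C/0.4971) = 0.2619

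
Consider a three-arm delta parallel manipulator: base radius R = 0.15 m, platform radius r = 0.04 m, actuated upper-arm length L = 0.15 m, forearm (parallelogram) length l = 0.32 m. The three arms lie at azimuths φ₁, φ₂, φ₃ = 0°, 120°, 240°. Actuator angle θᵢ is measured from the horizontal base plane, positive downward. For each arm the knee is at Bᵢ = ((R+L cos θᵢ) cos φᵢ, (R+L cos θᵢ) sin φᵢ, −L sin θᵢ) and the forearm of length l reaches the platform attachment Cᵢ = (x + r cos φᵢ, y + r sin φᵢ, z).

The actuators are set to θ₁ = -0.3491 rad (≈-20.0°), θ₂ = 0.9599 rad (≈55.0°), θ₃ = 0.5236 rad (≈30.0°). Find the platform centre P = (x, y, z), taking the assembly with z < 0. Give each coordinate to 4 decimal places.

φ1=0.0°: virtual centre (0.2510, 0.0000, 0.0513), radius l
S2 = (0.1960·cos120.0°, 0.1960·sin120.0°, -0.1229) = (-0.0980, 0.1698, -0.1229)
arm 3 at φ=240.0°: e+L cos θ3 = 0.2399;  S3 = (-0.1200, -0.2078, -0.0750)
eliminate P² terms by subtracting sphere 1 from 2 and 3
linear system: -0.6979x+0.3396y = -0.0121−-0.3484z; -0.7418x+-0.4155y = -0.0024−-0.2526z
Cramer: x(z) = 0.0108-0.4254z;  y(z) = -0.0134+0.1515z
sphere 1 gives Az²+Bz+C=0 with A=1.2039, B=0.0977, C=-0.0419;  B²−4AC=0.2114;  roots -0.2315, 0.1504;  negative root z = -0.2315
x = 0.1093, y = -0.0485

(0.1093, -0.0485, -0.2315)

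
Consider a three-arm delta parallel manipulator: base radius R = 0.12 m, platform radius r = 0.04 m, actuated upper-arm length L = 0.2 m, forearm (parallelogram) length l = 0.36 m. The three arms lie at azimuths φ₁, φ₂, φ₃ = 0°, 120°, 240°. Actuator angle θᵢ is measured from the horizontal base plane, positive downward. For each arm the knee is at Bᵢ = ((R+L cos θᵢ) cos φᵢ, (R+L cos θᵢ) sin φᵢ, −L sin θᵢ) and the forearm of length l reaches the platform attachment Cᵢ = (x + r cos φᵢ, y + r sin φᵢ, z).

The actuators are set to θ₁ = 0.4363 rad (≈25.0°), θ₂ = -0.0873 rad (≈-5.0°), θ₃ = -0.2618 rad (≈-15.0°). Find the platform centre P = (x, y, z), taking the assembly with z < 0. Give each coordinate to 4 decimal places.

(-0.0701, -0.0155, -0.2245)

arm 1 at φ=0.0°: e+L cos θ1 = 0.2613;  S1 = (0.2613, 0.0000, -0.0845)
arm 2 at φ=120.0°: e+L cos θ2 = 0.2792;  S2 = (-0.1396, 0.2418, 0.0174)
φ3=240.0°: virtual centre (-0.1366, -0.2366, 0.0518), radius l
|S₂|²−|S₁|² = 0.0029;  |S₃|²−|S₁|² = 0.0019
linear system: -0.8018x+0.4837y = 0.0029−0.2039z; -0.7957x+-0.4732y = 0.0019−0.2726z
Cramer: x(z) = -0.0030+0.2987z;  y(z) = 0.0010+0.0736z
into |P−S₁|² = l²: 1.0947z² + 0.0113z + -0.0526 = 0;  Δ = 0.2306;  z = -0.2245 or 0.2142 → z<0 root = -0.2245
x = -0.0701, y = -0.0155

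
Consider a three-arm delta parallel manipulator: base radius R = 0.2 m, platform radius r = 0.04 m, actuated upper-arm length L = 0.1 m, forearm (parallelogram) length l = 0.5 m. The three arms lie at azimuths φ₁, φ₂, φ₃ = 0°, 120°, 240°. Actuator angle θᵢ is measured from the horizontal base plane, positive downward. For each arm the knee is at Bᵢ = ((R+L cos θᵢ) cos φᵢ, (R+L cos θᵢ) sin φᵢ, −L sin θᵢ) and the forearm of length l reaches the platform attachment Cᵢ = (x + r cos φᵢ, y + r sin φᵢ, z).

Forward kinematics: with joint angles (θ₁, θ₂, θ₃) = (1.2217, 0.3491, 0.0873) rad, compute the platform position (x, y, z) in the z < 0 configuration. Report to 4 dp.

φ1=0.0°: virtual centre (0.1942, 0.0000, -0.0940), radius l
S2 = (0.2540·cos120.0°, 0.2540·sin120.0°, -0.0342) = (-0.1270, 0.2199, -0.0342)
arm 3 at φ=240.0°: (R−r)+L cos θ3 = 0.2596;  S3 = (-0.1298, -0.2248, -0.0087)
|S₂|²−|S₁|² = 0.0191;  |S₃|²−|S₁|² = 0.0209
plane₁₂: -0.6424x+0.4399y+0.1195z = 0.0191
det = 0.5739;  x = -0.0310+0.2243z,  y = -0.0018+0.0559z
sphere 1 gives Az²+Bz+C=0 with A=1.0534, B=0.0867, C=-0.1904;  B²−4AC=0.8100;  roots -0.4683, 0.3860;  negative root z = -0.4683
x = -0.1361, y = -0.0280

(-0.1361, -0.0280, -0.4683)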